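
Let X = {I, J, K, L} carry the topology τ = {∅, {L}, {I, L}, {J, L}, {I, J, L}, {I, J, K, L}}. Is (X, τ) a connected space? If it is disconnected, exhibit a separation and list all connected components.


(X, τ) is connected.

Find clopen sets (U ∈ τ with X ∖ U ∈ τ):
  U = ∅, X ∖ U = {I, J, K, L} — both open, so U is clopen.
  U = {I, J, K, L}, X ∖ U = ∅ — both open, so U is clopen.
Only trivial clopens (∅ and X) exist, so (X, τ) is connected.
Compute connected components by grouping points that agree on all clopens:
  component: {I, J, K, L}


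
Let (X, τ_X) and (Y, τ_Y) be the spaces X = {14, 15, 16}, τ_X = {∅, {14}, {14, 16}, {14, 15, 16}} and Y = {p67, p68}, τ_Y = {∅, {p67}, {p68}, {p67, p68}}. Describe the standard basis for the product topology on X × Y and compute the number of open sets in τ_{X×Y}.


Basis B = {∅ × ∅, {14} × {p67}, {14} × {p68}, {14} × {p67, p68}, {14, 16} × {p67}, {14, 16} × {p68}, {14, 15, 16} × {p67}, {14, 15, 16} × {p68}, {14, 16} × {p67, p68}, {14, 15, 16} × {p67, p68}}; |τ_{X×Y}| = 16.

Enumerate products U × V with U ∈ τ_X, V ∈ τ_Y (deduplicated):
  ∅ × ∅ = {} (∅)
  {14} × {p67} = {(14,p67)}
  {14} × {p68} = {(14,p68)}
  {14} × {p67, p68} = {(14,p67), (14,p68)}
  {14, 16} × {p67} = {(14,p67), (16,p67)}
  {14, 16} × {p68} = {(14,p68), (16,p68)}
  {14, 15, 16} × {p67} = {(14,p67), (15,p67), (16,p67)}
  {14, 15, 16} × {p68} = {(14,p68), (15,p68), (16,p68)}
  {14, 16} × {p67, p68} = {(14,p67), (14,p68), (16,p67), (16,p68)}
  {14, 15, 16} × {p67, p68} = {(14,p67), (14,p68), (15,p67), (15,p68), (16,p67), (16,p68)}
These 10 distinct sets form the basis B.
Close under arbitrary unions to get τ_{X×Y}; counting gives |τ_{X×Y}| = 16.


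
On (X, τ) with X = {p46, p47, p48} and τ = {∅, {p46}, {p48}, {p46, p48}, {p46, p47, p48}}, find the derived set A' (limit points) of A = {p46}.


A' = {p47}

For each x ∈ X, list the open sets U ∈ τ with x ∈ U, then check whether U ∩ (A ∖ {x}) ≠ ∅ for every such U.
  x = p46: open {p46} ∋ x has {p46} ∩ (A ∖ {p46}) = ∅, so x is NOT a limit point.
  x = p47: opens ∋ x are {p46, p47, p48}; each meets A ∖ {p47}, so x IS a limit point.
  x = p48: open {p48} ∋ x has {p48} ∩ (A ∖ {p48}) = ∅, so x is NOT a limit point.
Collecting: A' = {p47}.


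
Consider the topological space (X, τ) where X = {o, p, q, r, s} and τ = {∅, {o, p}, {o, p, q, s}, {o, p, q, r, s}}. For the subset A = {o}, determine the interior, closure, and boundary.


int(A) = ∅, cl(A) = {o, p, q, r, s}, ∂A = {o, p, q, r, s}.

Closed sets in (X, τ) are complements of opens:
  closed(X, τ) = {∅, {r}, {q, r, s}, {o, p, q, r, s}}.
int(A) = ⋃ {U ∈ τ : U ⊆ A}. Opens contained in A: ∅.
Taking the union of these: int(A) = ∅.
cl(A) = ⋂ {C closed : A ⊆ C}. Closed sets containing A: {o, p, q, r, s}.
Intersecting these: cl(A) = {o, p, q, r, s}.
∂A = cl(A) ∖ int(A) = {o, p, q, r, s} ∖ ∅ = {o, p, q, r, s}.


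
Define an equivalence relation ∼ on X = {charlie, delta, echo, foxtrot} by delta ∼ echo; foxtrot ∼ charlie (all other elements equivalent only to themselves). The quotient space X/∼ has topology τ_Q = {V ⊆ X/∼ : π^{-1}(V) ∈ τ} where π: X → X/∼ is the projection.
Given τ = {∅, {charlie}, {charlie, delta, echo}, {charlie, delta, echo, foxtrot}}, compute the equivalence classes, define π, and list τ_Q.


X/∼ = {[charlie=foxtrot], [delta=echo]}; |τ_Q| = 2.

Equivalence classes: [charlie=foxtrot], [delta=echo].
Quotient map π: X → X/∼ sends charlie ↦ [charlie=foxtrot], delta ↦ [delta=echo], echo ↦ [delta=echo], foxtrot ↦ [charlie=foxtrot].
For each subset V ⊆ X/∼, compute π^{-1}(V) ⊆ X and check whether π^{-1}(V) ∈ τ. V is open in τ_Q iff π^{-1}(V) ∈ τ.
  V = {}: π^{-1}(V) = ∅ ∈ τ ✓.
  V = {[charlie=foxtrot]}: π^{-1}(V) = {charlie, foxtrot} ∉ τ ✗.
  V = {[delta=echo]}: π^{-1}(V) = {delta, echo} ∉ τ ✗.
  V = {[charlie=foxtrot], [delta=echo]}: π^{-1}(V) = {charlie, delta, echo, foxtrot} ∈ τ ✓.
Open sets in the quotient: τ_Q = {{}, {[charlie=foxtrot], [delta=echo]}} (2 elements).


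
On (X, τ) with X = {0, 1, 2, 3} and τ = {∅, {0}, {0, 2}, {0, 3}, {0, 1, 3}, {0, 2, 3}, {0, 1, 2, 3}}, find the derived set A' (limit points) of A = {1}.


A' = ∅

For each x ∈ X, list the open sets U ∈ τ with x ∈ U, then check whether U ∩ (A ∖ {x}) ≠ ∅ for every such U.
  x = 0: open {0} ∋ x has {0} ∩ (A ∖ {0}) = ∅, so x is NOT a limit point.
  x = 1: open {0, 1, 3} ∋ x has {0, 1, 3} ∩ (A ∖ {1}) = ∅, so x is NOT a limit point.
  x = 2: open {0, 2} ∋ x has {0, 2} ∩ (A ∖ {2}) = ∅, so x is NOT a limit point.
  x = 3: open {0, 3} ∋ x has {0, 3} ∩ (A ∖ {3}) = ∅, so x is NOT a limit point.
Collecting: A' = ∅.


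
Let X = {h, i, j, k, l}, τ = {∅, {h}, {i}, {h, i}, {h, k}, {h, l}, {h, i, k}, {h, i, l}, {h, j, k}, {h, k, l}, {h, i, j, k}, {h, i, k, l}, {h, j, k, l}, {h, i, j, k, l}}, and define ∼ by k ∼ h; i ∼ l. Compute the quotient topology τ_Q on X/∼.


X/∼ = {[h=k], [i=l], [j]}; |τ_Q| = 5.

Equivalence classes: [h=k], [i=l], [j].
Quotient map π: X → X/∼ sends h ↦ [h=k], i ↦ [i=l], j ↦ [j], k ↦ [h=k], l ↦ [i=l].
For each subset V ⊆ X/∼, compute π^{-1}(V) ⊆ X and check whether π^{-1}(V) ∈ τ. V is open in τ_Q iff π^{-1}(V) ∈ τ.
  V = {}: π^{-1}(V) = ∅ ∈ τ ✓.
  V = {[h=k]}: π^{-1}(V) = {h, k} ∈ τ ✓.
  V = {[i=l]}: π^{-1}(V) = {i, l} ∉ τ ✗.
  V = {[h=k], [i=l]}: π^{-1}(V) = {h, i, k, l} ∈ τ ✓.
  V = {[j]}: π^{-1}(V) = {j} ∉ τ ✗.
  V = {[h=k], [j]}: π^{-1}(V) = {h, j, k} ∈ τ ✓.
  V = {[i=l], [j]}: π^{-1}(V) = {i, j, l} ∉ τ ✗.
  V = {[h=k], [i=l], [j]}: π^{-1}(V) = {h, i, j, k, l} ∈ τ ✓.
Open sets in the quotient: τ_Q = {{}, {[h=k]}, {[h=k], [i=l]}, {[h=k], [j]}, {[h=k], [i=l], [j]}} (5 elements).


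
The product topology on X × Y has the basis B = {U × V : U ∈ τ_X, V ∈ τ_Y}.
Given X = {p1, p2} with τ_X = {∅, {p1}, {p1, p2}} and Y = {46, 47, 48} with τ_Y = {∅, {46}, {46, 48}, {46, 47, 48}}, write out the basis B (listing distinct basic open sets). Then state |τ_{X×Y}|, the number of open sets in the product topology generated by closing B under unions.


Basis B = {∅ × ∅, {p1} × {46}, {p1} × {46, 48}, {p1, p2} × {46}, {p1} × {46, 47, 48}, {p1, p2} × {46, 48}, {p1, p2} × {46, 47, 48}}; |τ_{X×Y}| = 10.

Enumerate products U × V with U ∈ τ_X, V ∈ τ_Y (deduplicated):
  ∅ × ∅ = {} (∅)
  {p1} × {46} = {(p1,46)}
  {p1} × {46, 48} = {(p1,46), (p1,48)}
  {p1, p2} × {46} = {(p1,46), (p2,46)}
  {p1} × {46, 47, 48} = {(p1,46), (p1,47), (p1,48)}
  {p1, p2} × {46, 48} = {(p1,46), (p1,48), (p2,46), (p2,48)}
  {p1, p2} × {46, 47, 48} = {(p1,46), (p1,47), (p1,48), (p2,46), (p2,47), (p2,48)}
These 7 distinct sets form the basis B.
Close under arbitrary unions to get τ_{X×Y}; counting gives |τ_{X×Y}| = 10.


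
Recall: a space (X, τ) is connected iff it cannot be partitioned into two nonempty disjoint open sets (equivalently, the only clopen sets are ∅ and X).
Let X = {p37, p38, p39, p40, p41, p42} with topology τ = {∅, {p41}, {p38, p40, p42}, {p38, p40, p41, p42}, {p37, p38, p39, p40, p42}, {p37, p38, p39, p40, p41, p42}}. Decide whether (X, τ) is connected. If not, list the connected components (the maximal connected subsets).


(X, τ) is disconnected; components = [{p41}, {p37, p38, p39, p40, p42}].

Find clopen sets (U ∈ τ with X ∖ U ∈ τ):
  U = ∅, X ∖ U = {p37, p38, p39, p40, p41, p42} — both open, so U is clopen.
  U = {p41}, X ∖ U = {p37, p38, p39, p40, p42} — both open, so U is clopen.
  U = {p37, p38, p39, p40, p42}, X ∖ U = {p41} — both open, so U is clopen.
  U = {p37, p38, p39, p40, p41, p42}, X ∖ U = ∅ — both open, so U is clopen.
Nontrivial clopen(s) exist: e.g. {p37, p38, p39, p40, p42}. So (X, τ) is disconnected.
Compute connected components by grouping points that agree on all clopens:
  component: {p41}
  component: {p37, p38, p39, p40, p42}


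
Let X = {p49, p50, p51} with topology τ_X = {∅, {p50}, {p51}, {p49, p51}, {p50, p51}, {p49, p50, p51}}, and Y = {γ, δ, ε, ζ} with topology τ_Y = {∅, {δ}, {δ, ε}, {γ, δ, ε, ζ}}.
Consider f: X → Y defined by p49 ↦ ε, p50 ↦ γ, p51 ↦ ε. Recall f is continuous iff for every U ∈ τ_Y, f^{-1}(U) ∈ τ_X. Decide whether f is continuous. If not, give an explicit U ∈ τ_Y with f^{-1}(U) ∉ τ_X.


f IS continuous.

Compute f^{-1}(U) for each U ∈ τ_Y:
  U = ∅: f^{-1}(U) = ∅ ∈ τ_X ✓.
  U = {δ}: f^{-1}(U) = ∅ ∈ τ_X ✓.
  U = {δ, ε}: f^{-1}(U) = {p49, p51} ∈ τ_X ✓.
  U = {γ, δ, ε, ζ}: f^{-1}(U) = {p49, p50, p51} ∈ τ_X ✓.
Every preimage lies in τ_X, so f IS continuous.


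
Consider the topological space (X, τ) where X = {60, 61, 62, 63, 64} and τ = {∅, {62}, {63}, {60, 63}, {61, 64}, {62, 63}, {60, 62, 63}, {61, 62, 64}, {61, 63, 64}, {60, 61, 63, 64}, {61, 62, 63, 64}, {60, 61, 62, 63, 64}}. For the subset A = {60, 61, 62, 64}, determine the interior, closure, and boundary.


int(A) = {61, 62, 64}, cl(A) = {60, 61, 62, 64}, ∂A = {60}.

Closed sets in (X, τ) are complements of opens:
  closed(X, τ) = {∅, {60}, {62}, {60, 62}, {60, 63}, {61, 64}, {60, 61, 64}, {60, 62, 63}, {61, 62, 64}, {60, 61, 62, 64}, {60, 61, 63, 64}, {60, 61, 62, 63, 64}}.
int(A) = ⋃ {U ∈ τ : U ⊆ A}. Opens contained in A: ∅, {62}, {61, 64}, {61, 62, 64}.
Taking the union of these: int(A) = {61, 62, 64}.
cl(A) = ⋂ {C closed : A ⊆ C}. Closed sets containing A: {60, 61, 62, 64}, {60, 61, 62, 63, 64}.
Intersecting these: cl(A) = {60, 61, 62, 64}.
∂A = cl(A) ∖ int(A) = {60, 61, 62, 64} ∖ {61, 62, 64} = {60}.


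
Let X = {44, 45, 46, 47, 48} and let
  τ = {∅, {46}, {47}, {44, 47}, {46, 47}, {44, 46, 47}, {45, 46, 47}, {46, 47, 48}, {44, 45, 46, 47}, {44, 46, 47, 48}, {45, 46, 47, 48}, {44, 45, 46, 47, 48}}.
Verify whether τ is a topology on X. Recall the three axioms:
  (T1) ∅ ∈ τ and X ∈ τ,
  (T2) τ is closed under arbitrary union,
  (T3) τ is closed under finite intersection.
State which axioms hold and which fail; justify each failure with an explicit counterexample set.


τ IS a topology on X.

Axiom (T1): ∅ ∈ τ? Yes; X ∈ τ? Yes.
Axiom (T2/T3): check pairwise unions and intersections of members of τ.
All pairwise intersections and unions checked — each lies in τ. Therefore τ satisfies (T1), (T2), (T3): it IS a topology on X.


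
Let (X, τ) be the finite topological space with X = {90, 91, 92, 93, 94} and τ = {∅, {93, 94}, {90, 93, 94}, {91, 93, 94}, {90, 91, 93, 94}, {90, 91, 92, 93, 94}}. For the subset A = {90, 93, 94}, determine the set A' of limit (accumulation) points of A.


A' = {90, 91, 92, 93, 94}

For each x ∈ X, list the open sets U ∈ τ with x ∈ U, then check whether U ∩ (A ∖ {x}) ≠ ∅ for every such U.
  x = 90: opens ∋ x are {90, 93, 94}, {90, 91, 93, 94}, {90, 91, 92, 93, 94}; each meets A ∖ {90}, so x IS a limit point.
  x = 91: opens ∋ x are {91, 93, 94}, {90, 91, 93, 94}, {90, 91, 92, 93, 94}; each meets A ∖ {91}, so x IS a limit point.
  x = 92: opens ∋ x are {90, 91, 92, 93, 94}; each meets A ∖ {92}, so x IS a limit point.
  x = 93: opens ∋ x are {93, 94}, {90, 93, 94}, {91, 93, 94}, {90, 91, 93, 94}, {90, 91, 92, 93, 94}; each meets A ∖ {93}, so x IS a limit point.
  x = 94: opens ∋ x are {93, 94}, {90, 93, 94}, {91, 93, 94}, {90, 91, 93, 94}, {90, 91, 92, 93, 94}; each meets A ∖ {94}, so x IS a limit point.
Collecting: A' = {90, 91, 92, 93, 94}.


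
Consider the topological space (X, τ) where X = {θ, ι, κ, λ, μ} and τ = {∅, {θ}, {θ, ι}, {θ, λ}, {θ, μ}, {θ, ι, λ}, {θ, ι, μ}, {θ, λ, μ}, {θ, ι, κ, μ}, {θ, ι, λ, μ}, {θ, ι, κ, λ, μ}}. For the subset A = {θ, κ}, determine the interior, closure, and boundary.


int(A) = {θ}, cl(A) = {θ, ι, κ, λ, μ}, ∂A = {ι, κ, λ, μ}.

Closed sets in (X, τ) are complements of opens:
  closed(X, τ) = {∅, {κ}, {λ}, {ι, κ}, {κ, λ}, {κ, μ}, {ι, κ, λ}, {ι, κ, μ}, {κ, λ, μ}, {ι, κ, λ, μ}, {θ, ι, κ, λ, μ}}.
int(A) = ⋃ {U ∈ τ : U ⊆ A}. Opens contained in A: ∅, {θ}.
Taking the union of these: int(A) = {θ}.
cl(A) = ⋂ {C closed : A ⊆ C}. Closed sets containing A: {θ, ι, κ, λ, μ}.
Intersecting these: cl(A) = {θ, ι, κ, λ, μ}.
∂A = cl(A) ∖ int(A) = {θ, ι, κ, λ, μ} ∖ {θ} = {ι, κ, λ, μ}.


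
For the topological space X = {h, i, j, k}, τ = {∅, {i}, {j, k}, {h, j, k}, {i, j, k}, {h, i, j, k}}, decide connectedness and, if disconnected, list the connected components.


(X, τ) is disconnected; components = [{i}, {h, j, k}].

Find clopen sets (U ∈ τ with X ∖ U ∈ τ):
  U = ∅, X ∖ U = {h, i, j, k} — both open, so U is clopen.
  U = {i}, X ∖ U = {h, j, k} — both open, so U is clopen.
  U = {h, j, k}, X ∖ U = {i} — both open, so U is clopen.
  U = {h, i, j, k}, X ∖ U = ∅ — both open, so U is clopen.
Nontrivial clopen(s) exist: e.g. {i}. So (X, τ) is disconnected.
Compute connected components by grouping points that agree on all clopens:
  component: {i}
  component: {h, j, k}


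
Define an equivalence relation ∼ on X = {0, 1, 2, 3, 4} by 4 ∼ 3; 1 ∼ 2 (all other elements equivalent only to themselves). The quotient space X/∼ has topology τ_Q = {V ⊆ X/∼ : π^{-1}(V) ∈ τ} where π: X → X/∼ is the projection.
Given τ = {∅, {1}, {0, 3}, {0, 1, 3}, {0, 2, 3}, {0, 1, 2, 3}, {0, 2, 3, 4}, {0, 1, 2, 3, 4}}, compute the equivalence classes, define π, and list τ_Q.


X/∼ = {[0], [1=2], [3=4]}; |τ_Q| = 2.

Equivalence classes: [0], [1=2], [3=4].
Quotient map π: X → X/∼ sends 0 ↦ [0], 1 ↦ [1=2], 2 ↦ [1=2], 3 ↦ [3=4], 4 ↦ [3=4].
For each subset V ⊆ X/∼, compute π^{-1}(V) ⊆ X and check whether π^{-1}(V) ∈ τ. V is open in τ_Q iff π^{-1}(V) ∈ τ.
  V = {}: π^{-1}(V) = ∅ ∈ τ ✓.
  V = {[0]}: π^{-1}(V) = {0} ∉ τ ✗.
  V = {[1=2]}: π^{-1}(V) = {1, 2} ∉ τ ✗.
  V = {[0], [1=2]}: π^{-1}(V) = {0, 1, 2} ∉ τ ✗.
  V = {[3=4]}: π^{-1}(V) = {3, 4} ∉ τ ✗.
  V = {[0], [3=4]}: π^{-1}(V) = {0, 3, 4} ∉ τ ✗.
  V = {[1=2], [3=4]}: π^{-1}(V) = {1, 2, 3, 4} ∉ τ ✗.
  V = {[0], [1=2], [3=4]}: π^{-1}(V) = {0, 1, 2, 3, 4} ∈ τ ✓.
Open sets in the quotient: τ_Q = {{}, {[0], [1=2], [3=4]}} (2 elements).


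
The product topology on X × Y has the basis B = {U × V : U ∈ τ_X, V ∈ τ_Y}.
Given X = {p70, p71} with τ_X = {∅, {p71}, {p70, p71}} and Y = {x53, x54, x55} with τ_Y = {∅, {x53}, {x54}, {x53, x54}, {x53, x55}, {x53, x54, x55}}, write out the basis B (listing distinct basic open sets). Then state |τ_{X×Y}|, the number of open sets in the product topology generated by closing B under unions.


Basis B = {∅ × ∅, {p71} × {x53}, {p71} × {x54}, {p70, p71} × {x53}, {p70, p71} × {x54}, {p71} × {x53, x54}, {p71} × {x53, x55}, {p71} × {x53, x54, x55}, {p70, p71} × {x53, x54}, {p70, p71} × {x53, x55}, {p70, p71} × {x53, x54, x55}}; |τ_{X×Y}| = 18.

Enumerate products U × V with U ∈ τ_X, V ∈ τ_Y (deduplicated):
  ∅ × ∅ = {} (∅)
  {p71} × {x53} = {(p71,x53)}
  {p71} × {x54} = {(p71,x54)}
  {p70, p71} × {x53} = {(p70,x53), (p71,x53)}
  {p70, p71} × {x54} = {(p70,x54), (p71,x54)}
  {p71} × {x53, x54} = {(p71,x53), (p71,x54)}
  {p71} × {x53, x55} = {(p71,x53), (p71,x55)}
  {p71} × {x53, x54, x55} = {(p71,x53), (p71,x54), (p71,x55)}
  {p70, p71} × {x53, x54} = {(p70,x53), (p70,x54), (p71,x53), (p71,x54)}
  {p70, p71} × {x53, x55} = {(p70,x53), (p70,x55), (p71,x53), (p71,x55)}
  {p70, p71} × {x53, x54, x55} = {(p70,x53), (p70,x54), (p70,x55), (p71,x53), (p71,x54), (p71,x55)}
These 11 distinct sets form the basis B.
Close under arbitrary unions to get τ_{X×Y}; counting gives |τ_{X×Y}| = 18.


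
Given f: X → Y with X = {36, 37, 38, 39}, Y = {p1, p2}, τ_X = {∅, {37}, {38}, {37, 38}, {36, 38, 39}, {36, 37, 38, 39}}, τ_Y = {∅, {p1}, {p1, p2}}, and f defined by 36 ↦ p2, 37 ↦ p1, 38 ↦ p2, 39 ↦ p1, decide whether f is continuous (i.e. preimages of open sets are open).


f is NOT continuous.

Compute f^{-1}(U) for each U ∈ τ_Y:
  U = ∅: f^{-1}(U) = ∅ ∈ τ_X ✓.
  U = {p1}: f^{-1}(U) = {37, 39} ∉ τ_X ✗.
  U = {p1, p2}: f^{-1}(U) = {36, 37, 38, 39} ∈ τ_X ✓.
Found U = {p1} with f^{-1}(U) = {37, 39} not in τ_X. Therefore f is NOT continuous.


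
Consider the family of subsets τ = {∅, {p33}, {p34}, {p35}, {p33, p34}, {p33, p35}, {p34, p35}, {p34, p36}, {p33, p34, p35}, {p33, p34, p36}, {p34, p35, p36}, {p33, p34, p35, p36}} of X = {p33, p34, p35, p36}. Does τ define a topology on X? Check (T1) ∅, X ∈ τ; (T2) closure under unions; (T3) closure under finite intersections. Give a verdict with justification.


τ IS a topology on X.

Axiom (T1): ∅ ∈ τ? Yes; X ∈ τ? Yes.
Axiom (T2/T3): check pairwise unions and intersections of members of τ.
All pairwise intersections and unions checked — each lies in τ. Therefore τ satisfies (T1), (T2), (T3): it IS a topology on X.


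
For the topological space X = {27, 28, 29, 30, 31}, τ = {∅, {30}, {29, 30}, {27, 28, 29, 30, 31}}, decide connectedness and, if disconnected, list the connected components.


(X, τ) is connected.

Find clopen sets (U ∈ τ with X ∖ U ∈ τ):
  U = ∅, X ∖ U = {27, 28, 29, 30, 31} — both open, so U is clopen.
  U = {27, 28, 29, 30, 31}, X ∖ U = ∅ — both open, so U is clopen.
Only trivial clopens (∅ and X) exist, so (X, τ) is connected.
Compute connected components by grouping points that agree on all clopens:
  component: {27, 28, 29, 30, 31}


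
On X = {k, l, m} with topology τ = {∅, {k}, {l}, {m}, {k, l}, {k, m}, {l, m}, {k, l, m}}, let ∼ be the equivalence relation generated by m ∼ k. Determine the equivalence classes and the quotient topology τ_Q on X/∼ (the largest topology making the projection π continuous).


X/∼ = {[k=m], [l]}; |τ_Q| = 4.

Equivalence classes: [k=m], [l].
Quotient map π: X → X/∼ sends k ↦ [k=m], l ↦ [l], m ↦ [k=m].
For each subset V ⊆ X/∼, compute π^{-1}(V) ⊆ X and check whether π^{-1}(V) ∈ τ. V is open in τ_Q iff π^{-1}(V) ∈ τ.
  V = {}: π^{-1}(V) = ∅ ∈ τ ✓.
  V = {[k=m]}: π^{-1}(V) = {k, m} ∈ τ ✓.
  V = {[l]}: π^{-1}(V) = {l} ∈ τ ✓.
  V = {[k=m], [l]}: π^{-1}(V) = {k, l, m} ∈ τ ✓.
Open sets in the quotient: τ_Q = {{}, {[k=m]}, {[l]}, {[k=m], [l]}} (4 elements).


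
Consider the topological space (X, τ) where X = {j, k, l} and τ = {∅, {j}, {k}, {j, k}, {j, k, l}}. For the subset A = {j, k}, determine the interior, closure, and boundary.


int(A) = {j, k}, cl(A) = {j, k, l}, ∂A = {l}.

Closed sets in (X, τ) are complements of opens:
  closed(X, τ) = {∅, {l}, {j, l}, {k, l}, {j, k, l}}.
int(A) = ⋃ {U ∈ τ : U ⊆ A}. Opens contained in A: ∅, {j}, {k}, {j, k}.
Taking the union of these: int(A) = {j, k}.
cl(A) = ⋂ {C closed : A ⊆ C}. Closed sets containing A: {j, k, l}.
Intersecting these: cl(A) = {j, k, l}.
∂A = cl(A) ∖ int(A) = {j, k, l} ∖ {j, k} = {l}.


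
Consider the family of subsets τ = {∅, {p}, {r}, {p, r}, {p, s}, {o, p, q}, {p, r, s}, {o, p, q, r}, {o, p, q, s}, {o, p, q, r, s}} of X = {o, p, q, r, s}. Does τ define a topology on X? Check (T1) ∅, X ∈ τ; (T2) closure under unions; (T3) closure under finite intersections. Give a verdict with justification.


τ IS a topology on X.

Axiom (T1): ∅ ∈ τ? Yes; X ∈ τ? Yes.
Axiom (T2/T3): check pairwise unions and intersections of members of τ.
All pairwise intersections and unions checked — each lies in τ. Therefore τ satisfies (T1), (T2), (T3): it IS a topology on X.


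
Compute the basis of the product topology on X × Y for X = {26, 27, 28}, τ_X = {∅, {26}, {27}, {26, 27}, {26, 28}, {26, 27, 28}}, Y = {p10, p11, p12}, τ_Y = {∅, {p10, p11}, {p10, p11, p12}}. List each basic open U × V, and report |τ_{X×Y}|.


Basis B = {∅ × ∅, {26} × {p10, p11}, {27} × {p10, p11}, {26} × {p10, p11, p12}, {27} × {p10, p11, p12}, {26, 27} × {p10, p11}, {26, 28} × {p10, p11}, {26, 27} × {p10, p11, p12}, {26, 28} × {p10, p11, p12}, {26, 27, 28} × {p10, p11}, {26, 27, 28} × {p10, p11, p12}}; |τ_{X×Y}| = 18.

Enumerate products U × V with U ∈ τ_X, V ∈ τ_Y (deduplicated):
  ∅ × ∅ = {} (∅)
  {26} × {p10, p11} = {(26,p10), (26,p11)}
  {27} × {p10, p11} = {(27,p10), (27,p11)}
  {26} × {p10, p11, p12} = {(26,p10), (26,p11), (26,p12)}
  {27} × {p10, p11, p12} = {(27,p10), (27,p11), (27,p12)}
  {26, 27} × {p10, p11} = {(26,p10), (26,p11), (27,p10), (27,p11)}
  {26, 28} × {p10, p11} = {(26,p10), (26,p11), (28,p10), (28,p11)}
  {26, 27} × {p10, p11, p12} = {(26,p10), (26,p11), (26,p12), (27,p10), (27,p11), (27,p12)}
  {26, 28} × {p10, p11, p12} = {(26,p10), (26,p11), (26,p12), (28,p10), (28,p11), (28,p12)}
  {26, 27, 28} × {p10, p11} = {(26,p10), (26,p11), (27,p10), (27,p11), (28,p10), (28,p11)}
  {26, 27, 28} × {p10, p11, p12} = {(26,p10), (26,p11), (26,p12), (27,p10), (27,p11), (27,p12), (28,p10), (28,p11), (28,p12)}
These 11 distinct sets form the basis B.
Close under arbitrary unions to get τ_{X×Y}; counting gives |τ_{X×Y}| = 18.


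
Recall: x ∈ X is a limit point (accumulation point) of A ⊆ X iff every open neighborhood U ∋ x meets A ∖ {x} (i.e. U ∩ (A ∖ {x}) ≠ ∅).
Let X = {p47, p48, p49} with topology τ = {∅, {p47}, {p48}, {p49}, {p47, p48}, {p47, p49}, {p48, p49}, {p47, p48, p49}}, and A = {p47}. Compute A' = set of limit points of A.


A' = ∅

For each x ∈ X, list the open sets U ∈ τ with x ∈ U, then check whether U ∩ (A ∖ {x}) ≠ ∅ for every such U.
  x = p47: open {p47} ∋ x has {p47} ∩ (A ∖ {p47}) = ∅, so x is NOT a limit point.
  x = p48: open {p48} ∋ x has {p48} ∩ (A ∖ {p48}) = ∅, so x is NOT a limit point.
  x = p49: open {p49} ∋ x has {p49} ∩ (A ∖ {p49}) = ∅, so x is NOT a limit point.
Collecting: A' = ∅.


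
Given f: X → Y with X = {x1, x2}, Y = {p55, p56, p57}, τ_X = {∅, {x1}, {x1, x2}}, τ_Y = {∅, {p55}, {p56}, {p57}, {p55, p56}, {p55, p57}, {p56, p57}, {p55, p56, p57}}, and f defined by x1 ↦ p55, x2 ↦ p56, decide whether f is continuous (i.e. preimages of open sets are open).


f is NOT continuous.

Compute f^{-1}(U) for each U ∈ τ_Y:
  U = ∅: f^{-1}(U) = ∅ ∈ τ_X ✓.
  U = {p55}: f^{-1}(U) = {x1} ∈ τ_X ✓.
  U = {p56}: f^{-1}(U) = {x2} ∉ τ_X ✗.
  U = {p57}: f^{-1}(U) = ∅ ∈ τ_X ✓.
  U = {p55, p56}: f^{-1}(U) = {x1, x2} ∈ τ_X ✓.
  U = {p55, p57}: f^{-1}(U) = {x1} ∈ τ_X ✓.
  U = {p56, p57}: f^{-1}(U) = {x2} ∉ τ_X ✗.
  U = {p55, p56, p57}: f^{-1}(U) = {x1, x2} ∈ τ_X ✓.
Found U = {p56} with f^{-1}(U) = {x2} not in τ_X. Therefore f is NOT continuous.


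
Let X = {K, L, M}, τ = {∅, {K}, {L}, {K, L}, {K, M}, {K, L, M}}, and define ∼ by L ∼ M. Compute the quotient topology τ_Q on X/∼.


X/∼ = {[K], [L=M]}; |τ_Q| = 3.

Equivalence classes: [K], [L=M].
Quotient map π: X → X/∼ sends K ↦ [K], L ↦ [L=M], M ↦ [L=M].
For each subset V ⊆ X/∼, compute π^{-1}(V) ⊆ X and check whether π^{-1}(V) ∈ τ. V is open in τ_Q iff π^{-1}(V) ∈ τ.
  V = {}: π^{-1}(V) = ∅ ∈ τ ✓.
  V = {[K]}: π^{-1}(V) = {K} ∈ τ ✓.
  V = {[L=M]}: π^{-1}(V) = {L, M} ∉ τ ✗.
  V = {[K], [L=M]}: π^{-1}(V) = {K, L, M} ∈ τ ✓.
Open sets in the quotient: τ_Q = {{}, {[K]}, {[K], [L=M]}} (3 elements).


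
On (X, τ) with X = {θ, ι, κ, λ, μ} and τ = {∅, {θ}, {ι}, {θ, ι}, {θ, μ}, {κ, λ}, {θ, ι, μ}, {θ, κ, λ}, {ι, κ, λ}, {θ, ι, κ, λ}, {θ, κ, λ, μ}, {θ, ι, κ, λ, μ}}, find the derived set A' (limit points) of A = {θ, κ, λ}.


A' = {κ, λ, μ}

For each x ∈ X, list the open sets U ∈ τ with x ∈ U, then check whether U ∩ (A ∖ {x}) ≠ ∅ for every such U.
  x = θ: open {θ} ∋ x has {θ} ∩ (A ∖ {θ}) = ∅, so x is NOT a limit point.
  x = ι: open {ι} ∋ x has {ι} ∩ (A ∖ {ι}) = ∅, so x is NOT a limit point.
  x = κ: opens ∋ x are {κ, λ}, {θ, κ, λ}, {ι, κ, λ}, {θ, ι, κ, λ}, {θ, κ, λ, μ}, {θ, ι, κ, λ, μ}; each meets A ∖ {κ}, so x IS a limit point.
  x = λ: opens ∋ x are {κ, λ}, {θ, κ, λ}, {ι, κ, λ}, {θ, ι, κ, λ}, {θ, κ, λ, μ}, {θ, ι, κ, λ, μ}; each meets A ∖ {λ}, so x IS a limit point.
  x = μ: opens ∋ x are {θ, μ}, {θ, ι, μ}, {θ, κ, λ, μ}, {θ, ι, κ, λ, μ}; each meets A ∖ {μ}, so x IS a limit point.
Collecting: A' = {κ, λ, μ}.


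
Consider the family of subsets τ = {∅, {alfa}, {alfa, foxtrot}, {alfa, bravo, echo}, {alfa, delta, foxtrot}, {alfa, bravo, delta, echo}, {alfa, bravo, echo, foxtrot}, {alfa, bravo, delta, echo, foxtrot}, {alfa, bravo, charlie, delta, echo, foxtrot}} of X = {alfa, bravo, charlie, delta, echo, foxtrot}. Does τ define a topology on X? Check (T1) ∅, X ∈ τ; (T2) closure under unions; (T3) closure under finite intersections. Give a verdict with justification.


τ is NOT a topology on X.

Axiom (T1): ∅ ∈ τ? Yes; X ∈ τ? Yes.
Axiom (T2/T3): check pairwise unions and intersections of members of τ.
Counterexample for (T3): {alfa, delta, foxtrot} ∩ {alfa, bravo, delta, echo} = {alfa, delta} ∉ τ. Therefore τ is NOT a topology.


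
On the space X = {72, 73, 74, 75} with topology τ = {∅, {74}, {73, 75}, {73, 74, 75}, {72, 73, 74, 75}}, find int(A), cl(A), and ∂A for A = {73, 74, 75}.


int(A) = {73, 74, 75}, cl(A) = {72, 73, 74, 75}, ∂A = {72}.

Closed sets in (X, τ) are complements of opens:
  closed(X, τ) = {∅, {72}, {72, 74}, {72, 73, 75}, {72, 73, 74, 75}}.
int(A) = ⋃ {U ∈ τ : U ⊆ A}. Opens contained in A: ∅, {74}, {73, 75}, {73, 74, 75}.
Taking the union of these: int(A) = {73, 74, 75}.
cl(A) = ⋂ {C closed : A ⊆ C}. Closed sets containing A: {72, 73, 74, 75}.
Intersecting these: cl(A) = {72, 73, 74, 75}.
∂A = cl(A) ∖ int(A) = {72, 73, 74, 75} ∖ {73, 74, 75} = {72}.


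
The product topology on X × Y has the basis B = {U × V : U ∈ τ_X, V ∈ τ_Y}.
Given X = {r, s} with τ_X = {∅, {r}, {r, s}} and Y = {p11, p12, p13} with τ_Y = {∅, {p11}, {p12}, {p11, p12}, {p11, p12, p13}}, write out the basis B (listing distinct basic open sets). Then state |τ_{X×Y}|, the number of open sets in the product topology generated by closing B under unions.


Basis B = {∅ × ∅, {r} × {p11}, {r} × {p12}, {r} × {p11, p12}, {r, s} × {p11}, {r, s} × {p12}, {r} × {p11, p12, p13}, {r, s} × {p11, p12}, {r, s} × {p11, p12, p13}}; |τ_{X×Y}| = 14.

Enumerate products U × V with U ∈ τ_X, V ∈ τ_Y (deduplicated):
  ∅ × ∅ = {} (∅)
  {r} × {p11} = {(r,p11)}
  {r} × {p12} = {(r,p12)}
  {r} × {p11, p12} = {(r,p11), (r,p12)}
  {r, s} × {p11} = {(r,p11), (s,p11)}
  {r, s} × {p12} = {(r,p12), (s,p12)}
  {r} × {p11, p12, p13} = {(r,p11), (r,p12), (r,p13)}
  {r, s} × {p11, p12} = {(r,p11), (r,p12), (s,p11), (s,p12)}
  {r, s} × {p11, p12, p13} = {(r,p11), (r,p12), (r,p13), (s,p11), (s,p12), (s,p13)}
These 9 distinct sets form the basis B.
Close under arbitrary unions to get τ_{X×Y}; counting gives |τ_{X×Y}| = 14.


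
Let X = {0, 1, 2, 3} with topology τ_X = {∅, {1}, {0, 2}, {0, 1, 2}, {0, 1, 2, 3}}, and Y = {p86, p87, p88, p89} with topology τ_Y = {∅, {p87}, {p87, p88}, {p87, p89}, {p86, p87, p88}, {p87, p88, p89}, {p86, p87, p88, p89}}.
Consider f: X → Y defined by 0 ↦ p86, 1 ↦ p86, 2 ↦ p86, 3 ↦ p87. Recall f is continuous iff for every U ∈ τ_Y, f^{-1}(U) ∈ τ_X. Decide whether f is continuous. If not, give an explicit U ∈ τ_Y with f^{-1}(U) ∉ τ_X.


f is NOT continuous.

Compute f^{-1}(U) for each U ∈ τ_Y:
  U = ∅: f^{-1}(U) = ∅ ∈ τ_X ✓.
  U = {p87}: f^{-1}(U) = {3} ∉ τ_X ✗.
  U = {p87, p88}: f^{-1}(U) = {3} ∉ τ_X ✗.
  U = {p87, p89}: f^{-1}(U) = {3} ∉ τ_X ✗.
  U = {p86, p87, p88}: f^{-1}(U) = {0, 1, 2, 3} ∈ τ_X ✓.
  U = {p87, p88, p89}: f^{-1}(U) = {3} ∉ τ_X ✗.
  U = {p86, p87, p88, p89}: f^{-1}(U) = {0, 1, 2, 3} ∈ τ_X ✓.
Found U = {p87} with f^{-1}(U) = {3} not in τ_X. Therefore f is NOT continuous.


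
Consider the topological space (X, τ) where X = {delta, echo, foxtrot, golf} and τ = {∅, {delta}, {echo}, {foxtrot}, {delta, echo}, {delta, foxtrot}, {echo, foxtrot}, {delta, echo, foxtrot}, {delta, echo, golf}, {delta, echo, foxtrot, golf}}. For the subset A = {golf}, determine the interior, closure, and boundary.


int(A) = ∅, cl(A) = {golf}, ∂A = {golf}.

Closed sets in (X, τ) are complements of opens:
  closed(X, τ) = {∅, {foxtrot}, {golf}, {delta, golf}, {echo, golf}, {foxtrot, golf}, {delta, echo, golf}, {delta, foxtrot, golf}, {echo, foxtrot, golf}, {delta, echo, foxtrot, golf}}.
int(A) = ⋃ {U ∈ τ : U ⊆ A}. Opens contained in A: ∅.
Taking the union of these: int(A) = ∅.
cl(A) = ⋂ {C closed : A ⊆ C}. Closed sets containing A: {golf}, {delta, golf}, {echo, golf}, {foxtrot, golf}, {delta, echo, golf}, {delta, foxtrot, golf}, {echo, foxtrot, golf}, {delta, echo, foxtrot, golf}.
Intersecting these: cl(A) = {golf}.
∂A = cl(A) ∖ int(A) = {golf} ∖ ∅ = {golf}.


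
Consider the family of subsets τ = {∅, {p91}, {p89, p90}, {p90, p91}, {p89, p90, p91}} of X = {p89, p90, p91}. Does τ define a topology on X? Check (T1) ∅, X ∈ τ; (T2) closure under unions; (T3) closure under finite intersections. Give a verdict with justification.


τ is NOT a topology on X.

Axiom (T1): ∅ ∈ τ? Yes; X ∈ τ? Yes.
Axiom (T2/T3): check pairwise unions and intersections of members of τ.
Counterexample for (T3): {p89, p90} ∩ {p90, p91} = {p90} ∉ τ. Therefore τ is NOT a topology.


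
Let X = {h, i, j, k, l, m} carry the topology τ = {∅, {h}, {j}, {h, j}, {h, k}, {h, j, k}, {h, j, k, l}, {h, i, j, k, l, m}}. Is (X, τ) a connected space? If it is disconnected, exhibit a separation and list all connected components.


(X, τ) is connected.

Find clopen sets (U ∈ τ with X ∖ U ∈ τ):
  U = ∅, X ∖ U = {h, i, j, k, l, m} — both open, so U is clopen.
  U = {h, i, j, k, l, m}, X ∖ U = ∅ — both open, so U is clopen.
Only trivial clopens (∅ and X) exist, so (X, τ) is connected.
Compute connected components by grouping points that agree on all clopens:
  component: {h, i, j, k, l, m}


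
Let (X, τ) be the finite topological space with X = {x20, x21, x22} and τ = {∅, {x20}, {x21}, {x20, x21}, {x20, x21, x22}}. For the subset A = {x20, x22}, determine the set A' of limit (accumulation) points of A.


A' = {x22}

For each x ∈ X, list the open sets U ∈ τ with x ∈ U, then check whether U ∩ (A ∖ {x}) ≠ ∅ for every such U.
  x = x20: open {x20} ∋ x has {x20} ∩ (A ∖ {x20}) = ∅, so x is NOT a limit point.
  x = x21: open {x21} ∋ x has {x21} ∩ (A ∖ {x21}) = ∅, so x is NOT a limit point.
  x = x22: opens ∋ x are {x20, x21, x22}; each meets A ∖ {x22}, so x IS a limit point.
Collecting: A' = {x22}.


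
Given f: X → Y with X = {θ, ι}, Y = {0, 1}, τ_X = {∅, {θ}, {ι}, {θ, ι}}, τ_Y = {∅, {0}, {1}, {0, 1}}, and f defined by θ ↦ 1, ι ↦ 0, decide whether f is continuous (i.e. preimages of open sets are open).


f IS continuous.

Compute f^{-1}(U) for each U ∈ τ_Y:
  U = ∅: f^{-1}(U) = ∅ ∈ τ_X ✓.
  U = {0}: f^{-1}(U) = {ι} ∈ τ_X ✓.
  U = {1}: f^{-1}(U) = {θ} ∈ τ_X ✓.
  U = {0, 1}: f^{-1}(U) = {θ, ι} ∈ τ_X ✓.
Every preimage lies in τ_X, so f IS continuous.


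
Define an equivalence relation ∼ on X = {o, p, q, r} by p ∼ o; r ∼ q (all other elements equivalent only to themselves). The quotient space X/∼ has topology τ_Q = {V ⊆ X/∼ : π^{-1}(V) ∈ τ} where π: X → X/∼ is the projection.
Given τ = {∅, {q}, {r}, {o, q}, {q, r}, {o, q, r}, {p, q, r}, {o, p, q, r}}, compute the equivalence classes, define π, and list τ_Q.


X/∼ = {[o=p], [q=r]}; |τ_Q| = 3.

Equivalence classes: [o=p], [q=r].
Quotient map π: X → X/∼ sends o ↦ [o=p], p ↦ [o=p], q ↦ [q=r], r ↦ [q=r].
For each subset V ⊆ X/∼, compute π^{-1}(V) ⊆ X and check whether π^{-1}(V) ∈ τ. V is open in τ_Q iff π^{-1}(V) ∈ τ.
  V = {}: π^{-1}(V) = ∅ ∈ τ ✓.
  V = {[o=p]}: π^{-1}(V) = {o, p} ∉ τ ✗.
  V = {[q=r]}: π^{-1}(V) = {q, r} ∈ τ ✓.
  V = {[o=p], [q=r]}: π^{-1}(V) = {o, p, q, r} ∈ τ ✓.
Open sets in the quotient: τ_Q = {{}, {[q=r]}, {[o=p], [q=r]}} (3 elements).


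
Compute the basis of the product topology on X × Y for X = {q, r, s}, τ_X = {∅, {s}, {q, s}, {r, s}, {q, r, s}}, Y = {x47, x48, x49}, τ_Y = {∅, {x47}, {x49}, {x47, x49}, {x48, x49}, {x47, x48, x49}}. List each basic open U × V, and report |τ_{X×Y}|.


Basis B = {∅ × ∅, {s} × {x47}, {s} × {x49}, {q, s} × {x47}, {q, s} × {x49}, {r, s} × {x47}, {r, s} × {x49}, {s} × {x47, x49}, {s} × {x48, x49}, {q, r, s} × {x47}, {q, r, s} × {x49}, {s} × {x47, x48, x49}, {q, s} × {x47, x49}, {q, s} × {x48, x49}, {r, s} × {x47, x49}, {r, s} × {x48, x49}, {q, s} × {x47, x48, x49}, {q, r, s} × {x47, x49}, {q, r, s} × {x48, x49}, {r, s} × {x47, x48, x49}, {q, r, s} × {x47, x48, x49}}; |τ_{X×Y}| = 70.

Enumerate products U × V with U ∈ τ_X, V ∈ τ_Y (deduplicated):
  ∅ × ∅ = {} (∅)
  {s} × {x47} = {(s,x47)}
  {s} × {x49} = {(s,x49)}
  {q, s} × {x47} = {(q,x47), (s,x47)}
  {q, s} × {x49} = {(q,x49), (s,x49)}
  {r, s} × {x47} = {(r,x47), (s,x47)}
  {r, s} × {x49} = {(r,x49), (s,x49)}
  {s} × {x47, x49} = {(s,x47), (s,x49)}
  {s} × {x48, x49} = {(s,x48), (s,x49)}
  {q, r, s} × {x47} = {(q,x47), (r,x47), (s,x47)}
  {q, r, s} × {x49} = {(q,x49), (r,x49), (s,x49)}
  {s} × {x47, x48, x49} = {(s,x47), (s,x48), (s,x49)}
  {q, s} × {x47, x49} = {(q,x47), (q,x49), (s,x47), (s,x49)}
  {q, s} × {x48, x49} = {(q,x48), (q,x49), (s,x48), (s,x49)}
  {r, s} × {x47, x49} = {(r,x47), (r,x49), (s,x47), (s,x49)}
  {r, s} × {x48, x49} = {(r,x48), (r,x49), (s,x48), (s,x49)}
  {q, s} × {x47, x48, x49} = {(q,x47), (q,x48), (q,x49), (s,x47), (s,x48), (s,x49)}
  {q, r, s} × {x47, x49} = {(q,x47), (q,x49), (r,x47), (r,x49), (s,x47), (s,x49)}
  {q, r, s} × {x48, x49} = {(q,x48), (q,x49), (r,x48), (r,x49), (s,x48), (s,x49)}
  {r, s} × {x47, x48, x49} = {(r,x47), (r,x48), (r,x49), (s,x47), (s,x48), (s,x49)}
  {q, r, s} × {x47, x48, x49} = {(q,x47), (q,x48), (q,x49), (r,x47), (r,x48), (r,x49), (s,x47), (s,x48), (s,x49)}
These 21 distinct sets form the basis B.
Close under arbitrary unions to get τ_{X×Y}; counting gives |τ_{X×Y}| = 70.


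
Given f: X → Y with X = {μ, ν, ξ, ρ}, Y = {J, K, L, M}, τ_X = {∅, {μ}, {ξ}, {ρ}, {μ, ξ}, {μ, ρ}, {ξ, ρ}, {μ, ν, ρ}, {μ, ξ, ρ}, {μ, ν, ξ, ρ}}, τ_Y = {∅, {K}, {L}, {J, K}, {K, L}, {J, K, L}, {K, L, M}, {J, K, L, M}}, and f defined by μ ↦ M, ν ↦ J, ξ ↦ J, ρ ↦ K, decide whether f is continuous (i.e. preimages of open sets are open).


f is NOT continuous.

Compute f^{-1}(U) for each U ∈ τ_Y:
  U = ∅: f^{-1}(U) = ∅ ∈ τ_X ✓.
  U = {K}: f^{-1}(U) = {ρ} ∈ τ_X ✓.
  U = {L}: f^{-1}(U) = ∅ ∈ τ_X ✓.
  U = {J, K}: f^{-1}(U) = {ν, ξ, ρ} ∉ τ_X ✗.
  U = {K, L}: f^{-1}(U) = {ρ} ∈ τ_X ✓.
  U = {J, K, L}: f^{-1}(U) = {ν, ξ, ρ} ∉ τ_X ✗.
  U = {K, L, M}: f^{-1}(U) = {μ, ρ} ∈ τ_X ✓.
  U = {J, K, L, M}: f^{-1}(U) = {μ, ν, ξ, ρ} ∈ τ_X ✓.
Found U = {J, K} with f^{-1}(U) = {ν, ξ, ρ} not in τ_X. Therefore f is NOT continuous.


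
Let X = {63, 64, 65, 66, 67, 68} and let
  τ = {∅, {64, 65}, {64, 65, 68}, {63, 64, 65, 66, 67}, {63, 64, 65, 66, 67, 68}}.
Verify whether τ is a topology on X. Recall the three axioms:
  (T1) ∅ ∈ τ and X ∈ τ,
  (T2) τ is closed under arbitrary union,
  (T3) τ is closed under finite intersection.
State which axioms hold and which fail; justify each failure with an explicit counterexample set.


τ IS a topology on X.

Axiom (T1): ∅ ∈ τ? Yes; X ∈ τ? Yes.
Axiom (T2/T3): check pairwise unions and intersections of members of τ.
All pairwise intersections and unions checked — each lies in τ. Therefore τ satisfies (T1), (T2), (T3): it IS a topology on X.


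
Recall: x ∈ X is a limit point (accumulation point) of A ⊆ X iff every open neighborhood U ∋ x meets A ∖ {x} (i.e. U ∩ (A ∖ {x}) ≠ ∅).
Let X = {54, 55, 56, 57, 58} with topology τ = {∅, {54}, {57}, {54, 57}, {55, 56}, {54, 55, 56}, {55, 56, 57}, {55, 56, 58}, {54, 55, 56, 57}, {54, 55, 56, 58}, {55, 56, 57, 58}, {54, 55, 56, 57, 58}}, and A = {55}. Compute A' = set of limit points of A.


A' = {56, 58}

For each x ∈ X, list the open sets U ∈ τ with x ∈ U, then check whether U ∩ (A ∖ {x}) ≠ ∅ for every such U.
  x = 54: open {54} ∋ x has {54} ∩ (A ∖ {54}) = ∅, so x is NOT a limit point.
  x = 55: open {55, 56} ∋ x has {55, 56} ∩ (A ∖ {55}) = ∅, so x is NOT a limit point.
  x = 56: opens ∋ x are {55, 56}, {54, 55, 56}, {55, 56, 57}, {55, 56, 58}, {54, 55, 56, 57}, {54, 55, 56, 58}, {55, 56, 57, 58}, {54, 55, 56, 57, 58}; each meets A ∖ {56}, so x IS a limit point.
  x = 57: open {57} ∋ x has {57} ∩ (A ∖ {57}) = ∅, so x is NOT a limit point.
  x = 58: opens ∋ x are {55, 56, 58}, {54, 55, 56, 58}, {55, 56, 57, 58}, {54, 55, 56, 57, 58}; each meets A ∖ {58}, so x IS a limit point.
Collecting: A' = {56, 58}.


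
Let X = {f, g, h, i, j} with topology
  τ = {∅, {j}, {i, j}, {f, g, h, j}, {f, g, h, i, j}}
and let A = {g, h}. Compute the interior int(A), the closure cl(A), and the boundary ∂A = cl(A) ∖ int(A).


int(A) = ∅, cl(A) = {f, g, h}, ∂A = {f, g, h}.

Closed sets in (X, τ) are complements of opens:
  closed(X, τ) = {∅, {i}, {f, g, h}, {f, g, h, i}, {f, g, h, i, j}}.
int(A) = ⋃ {U ∈ τ : U ⊆ A}. Opens contained in A: ∅.
Taking the union of these: int(A) = ∅.
cl(A) = ⋂ {C closed : A ⊆ C}. Closed sets containing A: {f, g, h}, {f, g, h, i}, {f, g, h, i, j}.
Intersecting these: cl(A) = {f, g, h}.
∂A = cl(A) ∖ int(A) = {f, g, h} ∖ ∅ = {f, g, h}.


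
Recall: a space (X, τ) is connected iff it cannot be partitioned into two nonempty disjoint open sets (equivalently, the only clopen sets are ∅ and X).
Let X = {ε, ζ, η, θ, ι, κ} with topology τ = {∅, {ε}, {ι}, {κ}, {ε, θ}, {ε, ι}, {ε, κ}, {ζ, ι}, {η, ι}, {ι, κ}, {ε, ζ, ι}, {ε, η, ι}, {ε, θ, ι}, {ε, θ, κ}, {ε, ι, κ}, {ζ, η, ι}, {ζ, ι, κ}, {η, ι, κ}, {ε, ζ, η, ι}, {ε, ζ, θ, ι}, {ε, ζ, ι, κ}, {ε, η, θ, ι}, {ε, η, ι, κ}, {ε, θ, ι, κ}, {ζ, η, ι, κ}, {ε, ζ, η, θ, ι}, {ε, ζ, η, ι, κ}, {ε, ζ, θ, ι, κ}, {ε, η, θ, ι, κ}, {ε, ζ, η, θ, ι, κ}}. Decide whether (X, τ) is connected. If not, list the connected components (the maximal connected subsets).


(X, τ) is disconnected; components = [{κ}, {ε, θ}, {ζ, η, ι}].

Find clopen sets (U ∈ τ with X ∖ U ∈ τ):
  U = ∅, X ∖ U = {ε, ζ, η, θ, ι, κ} — both open, so U is clopen.
  U = {κ}, X ∖ U = {ε, ζ, η, θ, ι} — both open, so U is clopen.
  U = {ε, θ}, X ∖ U = {ζ, η, ι, κ} — both open, so U is clopen.
  U = {ε, θ, κ}, X ∖ U = {ζ, η, ι} — both open, so U is clopen.
  U = {ζ, η, ι}, X ∖ U = {ε, θ, κ} — both open, so U is clopen.
  U = {ζ, η, ι, κ}, X ∖ U = {ε, θ} — both open, so U is clopen.
  U = {ε, ζ, η, θ, ι}, X ∖ U = {κ} — both open, so U is clopen.
  U = {ε, ζ, η, θ, ι, κ}, X ∖ U = ∅ — both open, so U is clopen.
Nontrivial clopen(s) exist: e.g. {ε, θ}. So (X, τ) is disconnected.
Compute connected components by grouping points that agree on all clopens:
  component: {κ}
  component: {ε, θ}
  component: {ζ, η, ι}


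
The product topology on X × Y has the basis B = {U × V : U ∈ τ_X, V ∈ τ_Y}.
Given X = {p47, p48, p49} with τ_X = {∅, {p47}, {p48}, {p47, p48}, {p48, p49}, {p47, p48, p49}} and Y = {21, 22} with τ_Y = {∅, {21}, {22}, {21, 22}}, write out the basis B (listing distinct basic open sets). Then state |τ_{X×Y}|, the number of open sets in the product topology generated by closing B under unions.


Basis B = {∅ × ∅, {p47} × {21}, {p47} × {22}, {p48} × {21}, {p48} × {22}, {p47} × {21, 22}, {p47, p48} × {21}, {p47, p48} × {22}, {p48} × {21, 22}, {p48, p49} × {21}, {p48, p49} × {22}, {p47, p48, p49} × {21}, {p47, p48, p49} × {22}, {p47, p48} × {21, 22}, {p48, p49} × {21, 22}, {p47, p48, p49} × {21, 22}}; |τ_{X×Y}| = 36.

Enumerate products U × V with U ∈ τ_X, V ∈ τ_Y (deduplicated):
  ∅ × ∅ = {} (∅)
  {p47} × {21} = {(p47,21)}
  {p47} × {22} = {(p47,22)}
  {p48} × {21} = {(p48,21)}
  {p48} × {22} = {(p48,22)}
  {p47} × {21, 22} = {(p47,21), (p47,22)}
  {p47, p48} × {21} = {(p47,21), (p48,21)}
  {p47, p48} × {22} = {(p47,22), (p48,22)}
  {p48} × {21, 22} = {(p48,21), (p48,22)}
  {p48, p49} × {21} = {(p48,21), (p49,21)}
  {p48, p49} × {22} = {(p48,22), (p49,22)}
  {p47, p48, p49} × {21} = {(p47,21), (p48,21), (p49,21)}
  {p47, p48, p49} × {22} = {(p47,22), (p48,22), (p49,22)}
  {p47, p48} × {21, 22} = {(p47,21), (p47,22), (p48,21), (p48,22)}
  {p48, p49} × {21, 22} = {(p48,21), (p48,22), (p49,21), (p49,22)}
  {p47, p48, p49} × {21, 22} = {(p47,21), (p47,22), (p48,21), (p48,22), (p49,21), (p49,22)}
These 16 distinct sets form the basis B.
Close under arbitrary unions to get τ_{X×Y}; counting gives |τ_{X×Y}| = 36.
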